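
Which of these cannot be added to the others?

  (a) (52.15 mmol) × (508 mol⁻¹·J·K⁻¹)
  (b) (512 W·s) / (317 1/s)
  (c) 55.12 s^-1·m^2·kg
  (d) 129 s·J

Reduce each to base SI dimensions:
  (a) [mol] · [kg·m²·s⁻²·K⁻¹·mol⁻¹] = kg·m²·s⁻²·K⁻¹
  (b) [kg·m²·s⁻²] / [s⁻¹] = kg·m²·s⁻¹
  (c) kg·m²·s⁻¹
  (d) J·s = N·m·s = kg·m²·s⁻¹
All reduce to kg·m²·s⁻¹ except (a), which is kg·m²·s⁻²·K⁻¹.

(a)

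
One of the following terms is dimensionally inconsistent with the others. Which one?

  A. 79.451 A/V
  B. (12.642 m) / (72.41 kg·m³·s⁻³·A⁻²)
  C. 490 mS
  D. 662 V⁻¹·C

D.

In SI base units:
  A. A·V⁻¹ = A·(J·C⁻¹)⁻¹ = kg⁻¹·m⁻²·s³·A²
  B. [m] / [kg·m³·s⁻³·A⁻²] = kg⁻¹·m⁻²·s³·A²
  C. S = Ω⁻¹ = kg⁻¹·m⁻²·s³·A²
  D. C·V⁻¹ = s·A·(J·C⁻¹)⁻¹ = kg⁻¹·m⁻²·s⁴·A²
All reduce to kg⁻¹·m⁻²·s³·A² except D., which is kg⁻¹·m⁻²·s⁴·A².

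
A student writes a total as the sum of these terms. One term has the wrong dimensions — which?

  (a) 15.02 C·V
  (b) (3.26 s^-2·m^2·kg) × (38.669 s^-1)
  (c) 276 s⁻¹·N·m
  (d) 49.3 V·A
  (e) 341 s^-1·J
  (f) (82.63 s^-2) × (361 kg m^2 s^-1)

(a)

Expand each in SI base units:
  (a) C·V = s·A·J·C⁻¹ = kg·m²·s⁻²
  (b) [kg·m²·s⁻²] · [s⁻¹] = kg·m²·s⁻³
  (c) N·m·s⁻¹ = kg·m·s⁻²·m·s⁻¹ = kg·m²·s⁻³
  (d) V·A = J·C⁻¹·A = kg·m²·s⁻³
  (e) J·s⁻¹ = N·m·s⁻¹ = kg·m²·s⁻³
  (f) [s⁻²] · [kg·m²·s⁻¹] = kg·m²·s⁻³
All reduce to kg·m²·s⁻³ except (a), which is kg·m²·s⁻².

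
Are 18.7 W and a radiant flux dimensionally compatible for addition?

Yes

In SI base units:
  18.7 W:  W = J·s⁻¹ = kg·m²·s⁻³
  a radiant flux:  [radiant flux] = kg·m²·s⁻³
Both are kg·m²·s⁻³, so they have the same dimensions and can be added.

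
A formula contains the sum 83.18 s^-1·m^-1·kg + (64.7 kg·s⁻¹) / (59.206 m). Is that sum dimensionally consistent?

Yes

In SI base units:
  83.18 s^-1·m^-1·kg:  kg·m⁻¹·s⁻¹
  (64.7 kg·s⁻¹) / (59.206 m):  [kg·s⁻¹] / [m] = kg·m⁻¹·s⁻¹
Both are kg·m⁻¹·s⁻¹, so they have the same dimensions and can be added.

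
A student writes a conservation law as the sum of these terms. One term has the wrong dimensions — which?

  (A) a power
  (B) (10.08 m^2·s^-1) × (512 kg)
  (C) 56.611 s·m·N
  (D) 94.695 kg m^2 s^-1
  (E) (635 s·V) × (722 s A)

(A)

Dimensions:
  (A) [power] = kg·m²·s⁻³
  (B) [m²·s⁻¹] · [kg] = kg·m²·s⁻¹
  (C) N·m·s = kg·m·s⁻²·m·s = kg·m²·s⁻¹
  (D) kg·m²·s⁻¹
  (E) [kg·m²·s⁻²·A⁻¹] · [s·A] = kg·m²·s⁻¹
All reduce to kg·m²·s⁻¹ except (A), which is kg·m²·s⁻³.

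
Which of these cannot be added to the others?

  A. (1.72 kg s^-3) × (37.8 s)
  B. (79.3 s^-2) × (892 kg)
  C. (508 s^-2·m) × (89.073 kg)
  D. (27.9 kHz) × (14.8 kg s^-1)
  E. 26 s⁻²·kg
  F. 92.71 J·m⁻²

C.

Work out the base dimensions of each:
  A. [kg·s⁻³] · [s] = kg·s⁻²
  B. [s⁻²] · [kg] = kg·s⁻²
  C. [m·s⁻²] · [kg] = kg·m·s⁻²
  D. [s⁻¹] · [kg·s⁻¹] = kg·s⁻²
  E. kg·s⁻²
  F. J·m⁻² = N·m·m⁻² = kg·s⁻²
All reduce to kg·s⁻² except C., which is kg·m·s⁻².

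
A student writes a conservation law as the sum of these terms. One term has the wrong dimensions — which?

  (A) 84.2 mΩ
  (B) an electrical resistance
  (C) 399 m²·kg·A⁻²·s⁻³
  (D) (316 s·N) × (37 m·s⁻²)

Dimensions:
  (A) Ω = V·A⁻¹ = kg·m²·s⁻³·A⁻²
  (B) [electrical resistance] = kg·m²·s⁻³·A⁻²
  (C) kg·m²·s⁻³·A⁻²
  (D) [kg·m·s⁻¹] · [m·s⁻²] = kg·m²·s⁻³
All reduce to kg·m²·s⁻³·A⁻² except (D), which is kg·m²·s⁻³.

(D)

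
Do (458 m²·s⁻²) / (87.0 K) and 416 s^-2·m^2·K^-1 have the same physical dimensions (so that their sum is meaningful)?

Dimensions:
  (458 m²·s⁻²) / (87.0 K):  [m²·s⁻²] / [K] = m²·s⁻²·K⁻¹
  416 s^-2·m^2·K^-1:  m²·s⁻²·K⁻¹
Both are m²·s⁻²·K⁻¹, so they have the same dimensions and can be added.

Yes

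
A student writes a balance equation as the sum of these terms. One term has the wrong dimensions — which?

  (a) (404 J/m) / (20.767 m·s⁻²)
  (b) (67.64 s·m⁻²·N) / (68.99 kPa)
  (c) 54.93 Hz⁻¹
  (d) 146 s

(a)

Work out the base dimensions of each:
  (a) [kg·m·s⁻²] / [m·s⁻²] = kg
  (b) [kg·m⁻¹·s⁻¹] / [kg·m⁻¹·s⁻²] = s
  (c) Hz⁻¹ = (s⁻¹)⁻¹ = s
  (d) s
All reduce to s except (a), which is kg.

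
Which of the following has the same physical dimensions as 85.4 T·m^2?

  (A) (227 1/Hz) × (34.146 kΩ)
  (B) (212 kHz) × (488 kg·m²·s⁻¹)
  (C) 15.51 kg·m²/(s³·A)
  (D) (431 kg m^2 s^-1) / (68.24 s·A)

(D)

Reference: T·m² = Wb·m⁻²·m² = kg·m²·s⁻²·A⁻¹.
Each option:
  (A) [s] · [kg·m²·s⁻³·A⁻²] = kg·m²·s⁻²·A⁻²
  (B) [s⁻¹] · [kg·m²·s⁻¹] = kg·m²·s⁻²
  (C) kg·m²·s⁻³·A⁻¹
  (D) [kg·m²·s⁻¹] / [s·A] = kg·m²·s⁻²·A⁻¹  ← same
Only (D) matches kg·m²·s⁻²·A⁻¹.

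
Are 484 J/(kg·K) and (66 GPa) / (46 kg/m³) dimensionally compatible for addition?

Expand each in SI base units:
  484 J/(kg·K):  J·kg⁻¹·K⁻¹ = N·m·kg⁻¹·K⁻¹ = m²·s⁻²·K⁻¹
  (66 GPa) / (46 kg/m³):  [kg·m⁻¹·s⁻²] / [kg·m⁻³] = m²·s⁻²
m²·s⁻²·K⁻¹ ≠ m²·s⁻², so they cannot be added.

No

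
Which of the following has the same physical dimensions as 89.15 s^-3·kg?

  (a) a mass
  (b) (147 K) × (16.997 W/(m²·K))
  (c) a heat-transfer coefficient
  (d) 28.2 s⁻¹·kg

Reference: kg·s⁻³.
Each option:
  (a) [mass] = kg
  (b) [K] · [kg·s⁻³·K⁻¹] = kg·s⁻³  ← same
  (c) [heat-transfer coefficient] = kg·s⁻³·K⁻¹
  (d) kg·s⁻¹
Only (b) matches kg·s⁻³.

(b)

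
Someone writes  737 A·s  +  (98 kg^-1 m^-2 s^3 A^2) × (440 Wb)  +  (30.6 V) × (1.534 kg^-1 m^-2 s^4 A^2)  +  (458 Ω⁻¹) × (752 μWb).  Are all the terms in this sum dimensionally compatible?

Expand each in SI base units:
  737 A·s:  A·s = s·A
  (98 kg^-1 m^-2 s^3 A^2) × (440 Wb):  [kg⁻¹·m⁻²·s³·A²] · [kg·m²·s⁻²·A⁻¹] = s·A
  (30.6 V) × (1.534 kg^-1 m^-2 s^4 A^2):  [kg·m²·s⁻³·A⁻¹] · [kg⁻¹·m⁻²·s⁴·A²] = s·A
  (458 Ω⁻¹) × (752 μWb):  [kg⁻¹·m⁻²·s³·A²] · [kg·m²·s⁻²·A⁻¹] = s·A
Every term reduces to s·A.

Yes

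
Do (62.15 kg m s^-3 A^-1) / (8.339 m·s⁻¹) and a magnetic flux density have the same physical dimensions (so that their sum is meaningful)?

Work out the base dimensions of each:
  (62.15 kg m s^-3 A^-1) / (8.339 m·s⁻¹):  [kg·m·s⁻³·A⁻¹] / [m·s⁻¹] = kg·s⁻²·A⁻¹
  a magnetic flux density:  [magnetic flux density] = kg·s⁻²·A⁻¹
Both are kg·s⁻²·A⁻¹, so they have the same dimensions and can be added.

Yes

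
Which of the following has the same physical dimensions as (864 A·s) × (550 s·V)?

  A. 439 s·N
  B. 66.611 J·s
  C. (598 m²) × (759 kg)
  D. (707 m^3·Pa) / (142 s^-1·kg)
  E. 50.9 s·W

B.

Reference: [s·A] · [kg·m²·s⁻²·A⁻¹] = kg·m²·s⁻¹.
Each option:
  A. N·s = kg·m·s⁻²·s = kg·m·s⁻¹
  B. J·s = N·m·s = kg·m²·s⁻¹  ← same
  C. [m²] · [kg] = kg·m²
  D. [kg·m²·s⁻²] / [kg·s⁻¹] = m²·s⁻¹
  E. W·s = J·s⁻¹·s = kg·m²·s⁻²
Only B. matches kg·m²·s⁻¹.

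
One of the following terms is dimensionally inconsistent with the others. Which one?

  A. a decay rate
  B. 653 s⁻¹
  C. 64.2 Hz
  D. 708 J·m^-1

Reduce each to base SI dimensions:
  A. [decay rate] = s⁻¹
  B. s⁻¹
  C. Hz = s⁻¹
  D. J·m⁻¹ = N·m·m⁻¹ = kg·m·s⁻²
All reduce to s⁻¹ except D., which is kg·m·s⁻².

D.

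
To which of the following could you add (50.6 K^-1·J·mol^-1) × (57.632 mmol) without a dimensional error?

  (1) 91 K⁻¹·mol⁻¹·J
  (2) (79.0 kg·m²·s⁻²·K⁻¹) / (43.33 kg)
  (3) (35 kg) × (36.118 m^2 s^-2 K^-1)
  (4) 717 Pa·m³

Reference: [kg·m²·s⁻²·K⁻¹·mol⁻¹] · [mol] = kg·m²·s⁻²·K⁻¹.
Each option:
  (1) J·mol⁻¹·K⁻¹ = N·m·mol⁻¹·K⁻¹ = kg·m²·s⁻²·K⁻¹·mol⁻¹
  (2) [kg·m²·s⁻²·K⁻¹] / [kg] = m²·s⁻²·K⁻¹
  (3) [kg] · [m²·s⁻²·K⁻¹] = kg·m²·s⁻²·K⁻¹  ← same
  (4) Pa·m³ = N·m⁻²·m³ = kg·m²·s⁻²
Only (3) matches kg·m²·s⁻²·K⁻¹.

(3)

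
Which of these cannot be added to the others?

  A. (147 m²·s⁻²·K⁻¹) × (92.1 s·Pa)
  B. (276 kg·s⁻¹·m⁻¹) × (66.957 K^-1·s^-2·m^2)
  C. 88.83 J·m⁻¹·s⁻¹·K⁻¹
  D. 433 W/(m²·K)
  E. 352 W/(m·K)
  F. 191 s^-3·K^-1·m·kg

Expand each in SI base units:
  A. [m²·s⁻²·K⁻¹] · [kg·m⁻¹·s⁻¹] = kg·m·s⁻³·K⁻¹
  B. [kg·m⁻¹·s⁻¹] · [m²·s⁻²·K⁻¹] = kg·m·s⁻³·K⁻¹
  C. J·s⁻¹·m⁻¹·K⁻¹ = N·m·s⁻¹·m⁻¹·K⁻¹ = kg·m·s⁻³·K⁻¹
  D. W·m⁻²·K⁻¹ = J·s⁻¹·m⁻²·K⁻¹ = kg·s⁻³·K⁻¹
  E. W·m⁻¹·K⁻¹ = J·s⁻¹·m⁻¹·K⁻¹ = kg·m·s⁻³·K⁻¹
  F. kg·m·s⁻³·K⁻¹
All reduce to kg·m·s⁻³·K⁻¹ except D., which is kg·s⁻³·K⁻¹.

D.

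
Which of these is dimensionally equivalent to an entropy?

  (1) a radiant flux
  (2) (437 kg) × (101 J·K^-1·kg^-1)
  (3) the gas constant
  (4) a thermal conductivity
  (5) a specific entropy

(2)

Reference: [entropy] = kg·m²·s⁻²·K⁻¹.
Each option:
  (1) [radiant flux] = kg·m²·s⁻³
  (2) [kg] · [m²·s⁻²·K⁻¹] = kg·m²·s⁻²·K⁻¹  ← same
  (3) [gas constant] = kg·m²·s⁻²·K⁻¹·mol⁻¹
  (4) [thermal conductivity] = kg·m·s⁻³·K⁻¹
  (5) [specific entropy] = m²·s⁻²·K⁻¹
Only (2) matches kg·m²·s⁻²·K⁻¹.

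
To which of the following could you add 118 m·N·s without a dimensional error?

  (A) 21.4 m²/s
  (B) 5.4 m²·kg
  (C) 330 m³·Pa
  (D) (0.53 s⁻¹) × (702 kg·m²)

Reference: N·m·s = kg·m·s⁻²·m·s = kg·m²·s⁻¹.
Each option:
  (A) m²·s⁻¹
  (B) kg·m²
  (C) Pa·m³ = N·m⁻²·m³ = kg·m²·s⁻²
  (D) [s⁻¹] · [kg·m²] = kg·m²·s⁻¹  ← same
Only (D) matches kg·m²·s⁻¹.

(D)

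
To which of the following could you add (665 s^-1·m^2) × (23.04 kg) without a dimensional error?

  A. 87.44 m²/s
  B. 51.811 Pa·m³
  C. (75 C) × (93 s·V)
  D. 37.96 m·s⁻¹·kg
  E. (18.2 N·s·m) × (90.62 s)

Reference: [m²·s⁻¹] · [kg] = kg·m²·s⁻¹.
Each option:
  A. m²·s⁻¹
  B. Pa·m³ = N·m⁻²·m³ = kg·m²·s⁻²
  C. [s·A] · [kg·m²·s⁻²·A⁻¹] = kg·m²·s⁻¹  ← same
  D. kg·m·s⁻¹
  E. [kg·m²·s⁻¹] · [s] = kg·m²
Only C. matches kg·m²·s⁻¹.

C.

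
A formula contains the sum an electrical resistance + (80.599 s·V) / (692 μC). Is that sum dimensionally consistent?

Yes

Reduce each to base SI dimensions:
  an electrical resistance:  [electrical resistance] = kg·m²·s⁻³·A⁻²
  (80.599 s·V) / (692 μC):  [kg·m²·s⁻²·A⁻¹] / [s·A] = kg·m²·s⁻³·A⁻²
Both are kg·m²·s⁻³·A⁻², so they have the same dimensions and can be added.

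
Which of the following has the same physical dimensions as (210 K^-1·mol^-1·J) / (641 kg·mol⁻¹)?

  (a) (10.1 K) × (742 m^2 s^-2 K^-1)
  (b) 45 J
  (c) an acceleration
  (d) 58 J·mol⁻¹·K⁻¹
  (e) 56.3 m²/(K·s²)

Reference: [kg·m²·s⁻²·K⁻¹·mol⁻¹] / [kg·mol⁻¹] = m²·s⁻²·K⁻¹.
Each option:
  (a) [K] · [m²·s⁻²·K⁻¹] = m²·s⁻²
  (b) J = N·m = kg·m²·s⁻²
  (c) [acceleration] = m·s⁻²
  (d) J·mol⁻¹·K⁻¹ = N·m·mol⁻¹·K⁻¹ = kg·m²·s⁻²·K⁻¹·mol⁻¹
  (e) m²·s⁻²·K⁻¹  ← same
Only (e) matches m²·s⁻²·K⁻¹.

(e)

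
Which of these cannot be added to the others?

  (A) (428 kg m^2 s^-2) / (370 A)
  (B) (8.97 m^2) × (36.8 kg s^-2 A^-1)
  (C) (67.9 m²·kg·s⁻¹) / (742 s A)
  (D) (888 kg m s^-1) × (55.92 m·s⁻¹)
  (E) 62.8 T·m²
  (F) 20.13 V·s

(D)

In SI base units:
  (A) [kg·m²·s⁻²] / [A] = kg·m²·s⁻²·A⁻¹
  (B) [m²] · [kg·s⁻²·A⁻¹] = kg·m²·s⁻²·A⁻¹
  (C) [kg·m²·s⁻¹] / [s·A] = kg·m²·s⁻²·A⁻¹
  (D) [kg·m·s⁻¹] · [m·s⁻¹] = kg·m²·s⁻²
  (E) T·m² = Wb·m⁻²·m² = kg·m²·s⁻²·A⁻¹
  (F) V·s = J·C⁻¹·s = kg·m²·s⁻²·A⁻¹
All reduce to kg·m²·s⁻²·A⁻¹ except (D), which is kg·m²·s⁻².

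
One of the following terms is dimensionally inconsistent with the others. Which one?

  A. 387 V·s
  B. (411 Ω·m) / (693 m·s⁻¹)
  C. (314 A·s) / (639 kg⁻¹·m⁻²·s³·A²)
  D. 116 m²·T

B.

Dimensions:
  A. V·s = J·C⁻¹·s = kg·m²·s⁻²·A⁻¹
  B. [kg·m³·s⁻³·A⁻²] / [m·s⁻¹] = kg·m²·s⁻²·A⁻²
  C. [s·A] / [kg⁻¹·m⁻²·s³·A²] = kg·m²·s⁻²·A⁻¹
  D. T·m² = Wb·m⁻²·m² = kg·m²·s⁻²·A⁻¹
All reduce to kg·m²·s⁻²·A⁻¹ except B., which is kg·m²·s⁻²·A⁻².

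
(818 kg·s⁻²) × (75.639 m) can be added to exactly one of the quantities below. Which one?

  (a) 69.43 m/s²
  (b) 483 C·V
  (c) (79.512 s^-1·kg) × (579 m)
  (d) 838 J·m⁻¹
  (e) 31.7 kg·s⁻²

Reference: [kg·s⁻²] · [m] = kg·m·s⁻².
Each option:
  (a) m·s⁻²
  (b) C·V = s·A·J·C⁻¹ = kg·m²·s⁻²
  (c) [kg·s⁻¹] · [m] = kg·m·s⁻¹
  (d) J·m⁻¹ = N·m·m⁻¹ = kg·m·s⁻²  ← same
  (e) kg·s⁻²
Only (d) matches kg·m·s⁻².

(d)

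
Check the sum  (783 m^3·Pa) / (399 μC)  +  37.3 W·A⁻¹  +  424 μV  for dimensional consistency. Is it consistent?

Work out the base dimensions of each:
  (783 m^3·Pa) / (399 μC):  [kg·m²·s⁻²] / [s·A] = kg·m²·s⁻³·A⁻¹
  37.3 W·A⁻¹:  W·A⁻¹ = J·s⁻¹·A⁻¹ = kg·m²·s⁻³·A⁻¹
  424 μV:  V = J·C⁻¹ = kg·m²·s⁻³·A⁻¹
Every term reduces to kg·m²·s⁻³·A⁻¹.

Yes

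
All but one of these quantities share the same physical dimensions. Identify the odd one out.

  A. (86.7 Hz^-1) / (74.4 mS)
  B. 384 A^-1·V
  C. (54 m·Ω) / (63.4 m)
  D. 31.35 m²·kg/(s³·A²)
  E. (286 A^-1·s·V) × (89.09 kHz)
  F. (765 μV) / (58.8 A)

Dimensions:
  A. [s] / [kg⁻¹·m⁻²·s³·A²] = kg·m²·s⁻²·A⁻²
  B. V·A⁻¹ = J·C⁻¹·A⁻¹ = kg·m²·s⁻³·A⁻²
  C. [kg·m³·s⁻³·A⁻²] / [m] = kg·m²·s⁻³·A⁻²
  D. kg·m²·s⁻³·A⁻²
  E. [kg·m²·s⁻²·A⁻²] · [s⁻¹] = kg·m²·s⁻³·A⁻²
  F. [kg·m²·s⁻³·A⁻¹] / [A] = kg·m²·s⁻³·A⁻²
All reduce to kg·m²·s⁻³·A⁻² except A., which is kg·m²·s⁻²·A⁻².

A.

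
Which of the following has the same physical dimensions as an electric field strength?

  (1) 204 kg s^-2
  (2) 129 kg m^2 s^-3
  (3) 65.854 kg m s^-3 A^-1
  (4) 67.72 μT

Reference: [electric field strength] = kg·m·s⁻³·A⁻¹.
Each option:
  (1) kg·s⁻²
  (2) kg·m²·s⁻³
  (3) kg·m·s⁻³·A⁻¹  ← same
  (4) T = Wb·m⁻² = kg·s⁻²·A⁻¹
Only (3) matches kg·m·s⁻³·A⁻¹.

(3)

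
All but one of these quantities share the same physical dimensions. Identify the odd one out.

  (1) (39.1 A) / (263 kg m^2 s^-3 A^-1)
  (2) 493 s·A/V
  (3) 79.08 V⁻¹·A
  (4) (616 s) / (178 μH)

(2)

Dimensions:
  (1) [A] / [kg·m²·s⁻³·A⁻¹] = kg⁻¹·m⁻²·s³·A²
  (2) A·s·V⁻¹ = A·s·(J·C⁻¹)⁻¹ = kg⁻¹·m⁻²·s⁴·A²
  (3) A·V⁻¹ = A·(J·C⁻¹)⁻¹ = kg⁻¹·m⁻²·s³·A²
  (4) [s] / [kg·m²·s⁻²·A⁻²] = kg⁻¹·m⁻²·s³·A²
All reduce to kg⁻¹·m⁻²·s³·A² except (2), which is kg⁻¹·m⁻²·s⁴·A².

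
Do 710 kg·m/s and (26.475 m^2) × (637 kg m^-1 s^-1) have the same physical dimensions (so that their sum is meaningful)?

Yes

Work out the base dimensions of each:
  710 kg·m/s:  kg·m·s⁻¹
  (26.475 m^2) × (637 kg m^-1 s^-1):  [m²] · [kg·m⁻¹·s⁻¹] = kg·m·s⁻¹
Both are kg·m·s⁻¹, so they have the same dimensions and can be added.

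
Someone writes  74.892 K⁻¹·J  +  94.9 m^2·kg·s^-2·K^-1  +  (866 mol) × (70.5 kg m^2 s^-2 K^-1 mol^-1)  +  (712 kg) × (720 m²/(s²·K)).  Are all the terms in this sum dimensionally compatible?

Yes

Work out the base dimensions of each:
  74.892 K⁻¹·J:  J·K⁻¹ = N·m·K⁻¹ = kg·m²·s⁻²·K⁻¹
  94.9 m^2·kg·s^-2·K^-1:  kg·m²·s⁻²·K⁻¹
  (866 mol) × (70.5 kg m^2 s^-2 K^-1 mol^-1):  [mol] · [kg·m²·s⁻²·K⁻¹·mol⁻¹] = kg·m²·s⁻²·K⁻¹
  (712 kg) × (720 m²/(s²·K)):  [kg] · [m²·s⁻²·K⁻¹] = kg·m²·s⁻²·K⁻¹
Every term reduces to kg·m²·s⁻²·K⁻¹.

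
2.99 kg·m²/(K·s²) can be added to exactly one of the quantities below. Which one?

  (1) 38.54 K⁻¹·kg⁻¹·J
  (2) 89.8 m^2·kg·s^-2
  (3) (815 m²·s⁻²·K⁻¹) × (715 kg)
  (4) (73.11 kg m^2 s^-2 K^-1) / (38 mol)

(3)

Reference: kg·m²·s⁻²·K⁻¹.
Each option:
  (1) J·kg⁻¹·K⁻¹ = N·m·kg⁻¹·K⁻¹ = m²·s⁻²·K⁻¹
  (2) kg·m²·s⁻²
  (3) [m²·s⁻²·K⁻¹] · [kg] = kg·m²·s⁻²·K⁻¹  ← same
  (4) [kg·m²·s⁻²·K⁻¹] / [mol] = kg·m²·s⁻²·K⁻¹·mol⁻¹
Only (3) matches kg·m²·s⁻²·K⁻¹.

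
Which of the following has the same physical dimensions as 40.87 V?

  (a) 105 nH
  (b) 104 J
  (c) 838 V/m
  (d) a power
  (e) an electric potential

Reference: V = J·C⁻¹ = kg·m²·s⁻³·A⁻¹.
Each option:
  (a) H = V·s·A⁻¹ = kg·m²·s⁻²·A⁻²
  (b) J = N·m = kg·m²·s⁻²
  (c) V·m⁻¹ = J·C⁻¹·m⁻¹ = kg·m·s⁻³·A⁻¹
  (d) [power] = kg·m²·s⁻³
  (e) [electric potential] = kg·m²·s⁻³·A⁻¹  ← same
Only (e) matches kg·m²·s⁻³·A⁻¹.

(e)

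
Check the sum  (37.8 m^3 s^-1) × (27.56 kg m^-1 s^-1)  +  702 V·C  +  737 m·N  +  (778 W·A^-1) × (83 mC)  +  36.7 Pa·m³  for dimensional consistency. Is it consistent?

Yes

Work out the base dimensions of each:
  (37.8 m^3 s^-1) × (27.56 kg m^-1 s^-1):  [m³·s⁻¹] · [kg·m⁻¹·s⁻¹] = kg·m²·s⁻²
  702 V·C:  C·V = s·A·J·C⁻¹ = kg·m²·s⁻²
  737 m·N:  N·m = kg·m·s⁻²·m = kg·m²·s⁻²
  (778 W·A^-1) × (83 mC):  [kg·m²·s⁻³·A⁻¹] · [s·A] = kg·m²·s⁻²
  36.7 Pa·m³:  Pa·m³ = N·m⁻²·m³ = kg·m²·s⁻²
Every term reduces to kg·m²·s⁻².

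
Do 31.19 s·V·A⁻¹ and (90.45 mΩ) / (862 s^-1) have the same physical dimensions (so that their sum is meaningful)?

Reduce each to base SI dimensions:
  31.19 s·V·A⁻¹:  V·s·A⁻¹ = J·C⁻¹·s·A⁻¹ = kg·m²·s⁻²·A⁻²
  (90.45 mΩ) / (862 s^-1):  [kg·m²·s⁻³·A⁻²] / [s⁻¹] = kg·m²·s⁻²·A⁻²
Both are kg·m²·s⁻²·A⁻², so they have the same dimensions and can be added.

Yes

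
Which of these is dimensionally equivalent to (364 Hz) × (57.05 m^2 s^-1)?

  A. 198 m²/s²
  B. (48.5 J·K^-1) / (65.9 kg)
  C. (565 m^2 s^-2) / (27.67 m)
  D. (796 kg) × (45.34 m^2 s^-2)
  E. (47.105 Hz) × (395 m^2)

Reference: [s⁻¹] · [m²·s⁻¹] = m²·s⁻².
Each option:
  A. m²·s⁻²  ← same
  B. [kg·m²·s⁻²·K⁻¹] / [kg] = m²·s⁻²·K⁻¹
  C. [m²·s⁻²] / [m] = m·s⁻²
  D. [kg] · [m²·s⁻²] = kg·m²·s⁻²
  E. [s⁻¹] · [m²] = m²·s⁻¹
Only A. matches m²·s⁻².

A.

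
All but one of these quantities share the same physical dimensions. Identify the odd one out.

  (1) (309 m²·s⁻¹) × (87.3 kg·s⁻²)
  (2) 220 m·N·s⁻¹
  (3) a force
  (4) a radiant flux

(3)

Expand each in SI base units:
  (1) [m²·s⁻¹] · [kg·s⁻²] = kg·m²·s⁻³
  (2) N·m·s⁻¹ = kg·m·s⁻²·m·s⁻¹ = kg·m²·s⁻³
  (3) [force] = kg·m·s⁻²
  (4) [radiant flux] = kg·m²·s⁻³
All reduce to kg·m²·s⁻³ except (3), which is kg·m·s⁻².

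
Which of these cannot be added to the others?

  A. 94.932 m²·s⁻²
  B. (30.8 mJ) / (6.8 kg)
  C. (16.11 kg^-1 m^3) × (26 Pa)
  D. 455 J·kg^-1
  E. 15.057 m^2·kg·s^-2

In SI base units:
  A. m²·s⁻²
  B. [kg·m²·s⁻²] / [kg] = m²·s⁻²
  C. [kg⁻¹·m³] · [kg·m⁻¹·s⁻²] = m²·s⁻²
  D. J·kg⁻¹ = N·m·kg⁻¹ = m²·s⁻²
  E. kg·m²·s⁻²
All reduce to m²·s⁻² except E., which is kg·m²·s⁻².

E.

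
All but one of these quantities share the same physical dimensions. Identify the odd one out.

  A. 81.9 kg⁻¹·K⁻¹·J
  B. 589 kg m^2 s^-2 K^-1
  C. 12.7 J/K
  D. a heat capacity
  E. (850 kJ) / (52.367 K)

Work out the base dimensions of each:
  A. J·kg⁻¹·K⁻¹ = N·m·kg⁻¹·K⁻¹ = m²·s⁻²·K⁻¹
  B. kg·m²·s⁻²·K⁻¹
  C. J·K⁻¹ = N·m·K⁻¹ = kg·m²·s⁻²·K⁻¹
  D. [heat capacity] = kg·m²·s⁻²·K⁻¹
  E. [kg·m²·s⁻²] / [K] = kg·m²·s⁻²·K⁻¹
All reduce to kg·m²·s⁻²·K⁻¹ except A., which is m²·s⁻²·K⁻¹.

A.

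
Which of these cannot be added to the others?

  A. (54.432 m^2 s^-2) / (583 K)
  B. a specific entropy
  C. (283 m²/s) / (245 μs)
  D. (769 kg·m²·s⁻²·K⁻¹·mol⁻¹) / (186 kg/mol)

C.

Expand each in SI base units:
  A. [m²·s⁻²] / [K] = m²·s⁻²·K⁻¹
  B. [specific entropy] = m²·s⁻²·K⁻¹
  C. [m²·s⁻¹] / [s] = m²·s⁻²
  D. [kg·m²·s⁻²·K⁻¹·mol⁻¹] / [kg·mol⁻¹] = m²·s⁻²·K⁻¹
All reduce to m²·s⁻²·K⁻¹ except C., which is m²·s⁻².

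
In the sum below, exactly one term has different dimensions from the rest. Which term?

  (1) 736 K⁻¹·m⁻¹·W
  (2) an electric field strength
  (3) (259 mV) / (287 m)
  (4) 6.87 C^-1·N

Dimensions:
  (1) W·m⁻¹·K⁻¹ = J·s⁻¹·m⁻¹·K⁻¹ = kg·m·s⁻³·K⁻¹
  (2) [electric field strength] = kg·m·s⁻³·A⁻¹
  (3) [kg·m²·s⁻³·A⁻¹] / [m] = kg·m·s⁻³·A⁻¹
  (4) N·C⁻¹ = kg·m·s⁻²·(s·A)⁻¹ = kg·m·s⁻³·A⁻¹
All reduce to kg·m·s⁻³·A⁻¹ except (1), which is kg·m·s⁻³·K⁻¹.

(1)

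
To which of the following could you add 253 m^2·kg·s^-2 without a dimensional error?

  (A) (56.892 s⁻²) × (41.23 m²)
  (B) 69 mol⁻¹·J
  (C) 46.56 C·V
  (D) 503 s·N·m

Reference: kg·m²·s⁻².
Each option:
  (A) [s⁻²] · [m²] = m²·s⁻²
  (B) J·mol⁻¹ = N·m·mol⁻¹ = kg·m²·s⁻²·mol⁻¹
  (C) C·V = s·A·J·C⁻¹ = kg·m²·s⁻²  ← same
  (D) N·m·s = kg·m·s⁻²·m·s = kg·m²·s⁻¹
Only (C) matches kg·m²·s⁻².

(C)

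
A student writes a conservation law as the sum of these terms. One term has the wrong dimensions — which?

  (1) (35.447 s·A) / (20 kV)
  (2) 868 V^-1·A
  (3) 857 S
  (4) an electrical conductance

(1)

In SI base units:
  (1) [s·A] / [kg·m²·s⁻³·A⁻¹] = kg⁻¹·m⁻²·s⁴·A²
  (2) A·V⁻¹ = A·(J·C⁻¹)⁻¹ = kg⁻¹·m⁻²·s³·A²
  (3) S = Ω⁻¹ = kg⁻¹·m⁻²·s³·A²
  (4) [electrical conductance] = kg⁻¹·m⁻²·s³·A²
All reduce to kg⁻¹·m⁻²·s³·A² except (1), which is kg⁻¹·m⁻²·s⁴·A².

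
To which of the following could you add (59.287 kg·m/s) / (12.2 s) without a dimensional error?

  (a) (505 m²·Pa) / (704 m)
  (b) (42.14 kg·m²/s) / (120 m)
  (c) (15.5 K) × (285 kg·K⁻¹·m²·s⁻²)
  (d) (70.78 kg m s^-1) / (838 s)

(d)

Reference: [kg·m·s⁻¹] / [s] = kg·m·s⁻².
Each option:
  (a) [kg·m·s⁻²] / [m] = kg·s⁻²
  (b) [kg·m²·s⁻¹] / [m] = kg·m·s⁻¹
  (c) [K] · [kg·m²·s⁻²·K⁻¹] = kg·m²·s⁻²
  (d) [kg·m·s⁻¹] / [s] = kg·m·s⁻²  ← same
Only (d) matches kg·m·s⁻².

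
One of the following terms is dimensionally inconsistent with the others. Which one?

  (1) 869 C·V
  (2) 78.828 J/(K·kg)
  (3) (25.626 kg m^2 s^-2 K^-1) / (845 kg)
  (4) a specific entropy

(1)

Reduce each to base SI dimensions:
  (1) C·V = s·A·J·C⁻¹ = kg·m²·s⁻²
  (2) J·kg⁻¹·K⁻¹ = N·m·kg⁻¹·K⁻¹ = m²·s⁻²·K⁻¹
  (3) [kg·m²·s⁻²·K⁻¹] / [kg] = m²·s⁻²·K⁻¹
  (4) [specific entropy] = m²·s⁻²·K⁻¹
All reduce to m²·s⁻²·K⁻¹ except (1), which is kg·m²·s⁻².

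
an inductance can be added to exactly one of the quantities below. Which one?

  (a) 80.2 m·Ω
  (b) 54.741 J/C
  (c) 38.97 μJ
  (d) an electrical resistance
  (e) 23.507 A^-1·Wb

Reference: [inductance] = kg·m²·s⁻²·A⁻².
Each option:
  (a) Ω·m = V·A⁻¹·m = kg·m³·s⁻³·A⁻²
  (b) J·C⁻¹ = N·m·(s·A)⁻¹ = kg·m²·s⁻³·A⁻¹
  (c) J = N·m = kg·m²·s⁻²
  (d) [electrical resistance] = kg·m²·s⁻³·A⁻²
  (e) Wb·A⁻¹ = V·s·A⁻¹ = kg·m²·s⁻²·A⁻²  ← same
Only (e) matches kg·m²·s⁻²·A⁻².

(e)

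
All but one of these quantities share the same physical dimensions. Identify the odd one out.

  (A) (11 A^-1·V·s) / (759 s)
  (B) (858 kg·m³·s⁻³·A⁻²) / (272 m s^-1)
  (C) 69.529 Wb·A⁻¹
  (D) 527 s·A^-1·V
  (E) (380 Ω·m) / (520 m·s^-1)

(A)

Expand each in SI base units:
  (A) [kg·m²·s⁻²·A⁻²] / [s] = kg·m²·s⁻³·A⁻²
  (B) [kg·m³·s⁻³·A⁻²] / [m·s⁻¹] = kg·m²·s⁻²·A⁻²
  (C) Wb·A⁻¹ = V·s·A⁻¹ = kg·m²·s⁻²·A⁻²
  (D) V·s·A⁻¹ = J·C⁻¹·s·A⁻¹ = kg·m²·s⁻²·A⁻²
  (E) [kg·m³·s⁻³·A⁻²] / [m·s⁻¹] = kg·m²·s⁻²·A⁻²
All reduce to kg·m²·s⁻²·A⁻² except (A), which is kg·m²·s⁻³·A⁻².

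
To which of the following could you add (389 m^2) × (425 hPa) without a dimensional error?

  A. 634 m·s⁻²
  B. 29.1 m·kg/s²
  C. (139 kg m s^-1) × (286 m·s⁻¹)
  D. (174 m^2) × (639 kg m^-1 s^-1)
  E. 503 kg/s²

B.

Reference: [m²] · [kg·m⁻¹·s⁻²] = kg·m·s⁻².
Each option:
  A. m·s⁻²
  B. kg·m·s⁻²  ← same
  C. [kg·m·s⁻¹] · [m·s⁻¹] = kg·m²·s⁻²
  D. [m²] · [kg·m⁻¹·s⁻¹] = kg·m·s⁻¹
  E. kg·s⁻²
Only B. matches kg·m·s⁻².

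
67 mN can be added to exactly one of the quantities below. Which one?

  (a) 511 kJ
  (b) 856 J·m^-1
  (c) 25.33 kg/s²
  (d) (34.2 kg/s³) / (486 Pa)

Reference: N = kg·m·s⁻².
Each option:
  (a) J = N·m = kg·m²·s⁻²
  (b) J·m⁻¹ = N·m·m⁻¹ = kg·m·s⁻²  ← same
  (c) kg·s⁻²
  (d) [kg·s⁻³] / [kg·m⁻¹·s⁻²] = m·s⁻¹
Only (b) matches kg·m·s⁻².

(b)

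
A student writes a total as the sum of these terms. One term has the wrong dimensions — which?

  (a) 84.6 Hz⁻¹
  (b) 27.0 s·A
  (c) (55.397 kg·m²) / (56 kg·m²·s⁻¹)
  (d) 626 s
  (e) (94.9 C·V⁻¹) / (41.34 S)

(b)

Expand each in SI base units:
  (a) Hz⁻¹ = (s⁻¹)⁻¹ = s
  (b) A·s = s·A
  (c) [kg·m²] / [kg·m²·s⁻¹] = s
  (d) s
  (e) [kg⁻¹·m⁻²·s⁴·A²] / [kg⁻¹·m⁻²·s³·A²] = s
All reduce to s except (b), which is s·A.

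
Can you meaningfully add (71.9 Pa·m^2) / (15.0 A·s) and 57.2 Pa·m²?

No

Reduce each to base SI dimensions:
  (71.9 Pa·m^2) / (15.0 A·s):  [kg·m·s⁻²] / [s·A] = kg·m·s⁻³·A⁻¹
  57.2 Pa·m²:  Pa·m² = N·m⁻²·m² = kg·m·s⁻²
kg·m·s⁻³·A⁻¹ ≠ kg·m·s⁻², so they cannot be added.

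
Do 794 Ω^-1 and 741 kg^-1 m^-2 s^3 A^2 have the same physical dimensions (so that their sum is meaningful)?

Yes

Dimensions:
  794 Ω^-1:  Ω⁻¹ = (V·A⁻¹)⁻¹ = kg⁻¹·m⁻²·s³·A²
  741 kg^-1 m^-2 s^3 A^2:  kg⁻¹·m⁻²·s³·A²
Both are kg⁻¹·m⁻²·s³·A², so they have the same dimensions and can be added.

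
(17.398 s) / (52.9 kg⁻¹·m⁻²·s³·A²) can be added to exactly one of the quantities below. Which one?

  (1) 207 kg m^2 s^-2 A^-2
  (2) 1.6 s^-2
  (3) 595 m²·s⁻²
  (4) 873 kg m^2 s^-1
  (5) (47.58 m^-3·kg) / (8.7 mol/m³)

Reference: [s] / [kg⁻¹·m⁻²·s³·A²] = kg·m²·s⁻²·A⁻².
Each option:
  (1) kg·m²·s⁻²·A⁻²  ← same
  (2) s⁻²
  (3) m²·s⁻²
  (4) kg·m²·s⁻¹
  (5) [kg·m⁻³] / [m⁻³·mol] = kg·mol⁻¹
Only (1) matches kg·m²·s⁻²·A⁻².

(1)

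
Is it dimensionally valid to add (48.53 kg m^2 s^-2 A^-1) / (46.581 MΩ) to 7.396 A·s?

Yes

Reduce each to base SI dimensions:
  (48.53 kg m^2 s^-2 A^-1) / (46.581 MΩ):  [kg·m²·s⁻²·A⁻¹] / [kg·m²·s⁻³·A⁻²] = s·A
  7.396 A·s:  A·s = s·A
Both are s·A, so they have the same dimensions and can be added.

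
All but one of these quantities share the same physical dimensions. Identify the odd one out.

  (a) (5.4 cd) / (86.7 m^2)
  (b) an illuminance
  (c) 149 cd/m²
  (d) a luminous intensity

In SI base units:
  (a) [cd] / [m²] = m⁻²·cd
  (b) [illuminance] = m⁻²·cd
  (c) cd·m⁻² = m⁻²·cd
  (d) [luminous intensity] = cd
All reduce to m⁻²·cd except (d), which is cd.

(d)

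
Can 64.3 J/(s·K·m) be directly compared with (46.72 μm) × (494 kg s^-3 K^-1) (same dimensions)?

Yes

Expand each in SI base units:
  64.3 J/(s·K·m):  J·s⁻¹·m⁻¹·K⁻¹ = N·m·s⁻¹·m⁻¹·K⁻¹ = kg·m·s⁻³·K⁻¹
  (46.72 μm) × (494 kg s^-3 K^-1):  [m] · [kg·s⁻³·K⁻¹] = kg·m·s⁻³·K⁻¹
Both are kg·m·s⁻³·K⁻¹, so they have the same dimensions and can be added.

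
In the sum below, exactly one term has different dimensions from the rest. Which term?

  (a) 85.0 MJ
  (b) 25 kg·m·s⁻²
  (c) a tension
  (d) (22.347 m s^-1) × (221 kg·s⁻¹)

Work out the base dimensions of each:
  (a) J = N·m = kg·m²·s⁻²
  (b) kg·m·s⁻²
  (c) [tension] = kg·m·s⁻²
  (d) [m·s⁻¹] · [kg·s⁻¹] = kg·m·s⁻²
All reduce to kg·m·s⁻² except (a), which is kg·m²·s⁻².

(a)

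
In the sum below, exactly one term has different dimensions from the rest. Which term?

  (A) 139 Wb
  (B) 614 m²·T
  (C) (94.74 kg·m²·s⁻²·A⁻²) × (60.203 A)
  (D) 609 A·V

(D)

Dimensions:
  (A) Wb = V·s = kg·m²·s⁻²·A⁻¹
  (B) T·m² = Wb·m⁻²·m² = kg·m²·s⁻²·A⁻¹
  (C) [kg·m²·s⁻²·A⁻²] · [A] = kg·m²·s⁻²·A⁻¹
  (D) V·A = J·C⁻¹·A = kg·m²·s⁻³
All reduce to kg·m²·s⁻²·A⁻¹ except (D), which is kg·m²·s⁻³.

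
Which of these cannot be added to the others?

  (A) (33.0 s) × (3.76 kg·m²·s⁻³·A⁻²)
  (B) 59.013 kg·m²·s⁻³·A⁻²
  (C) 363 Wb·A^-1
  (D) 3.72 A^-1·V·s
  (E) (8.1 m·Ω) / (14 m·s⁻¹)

Work out the base dimensions of each:
  (A) [s] · [kg·m²·s⁻³·A⁻²] = kg·m²·s⁻²·A⁻²
  (B) kg·m²·s⁻³·A⁻²
  (C) Wb·A⁻¹ = V·s·A⁻¹ = kg·m²·s⁻²·A⁻²
  (D) V·s·A⁻¹ = J·C⁻¹·s·A⁻¹ = kg·m²·s⁻²·A⁻²
  (E) [kg·m³·s⁻³·A⁻²] / [m·s⁻¹] = kg·m²·s⁻²·A⁻²
All reduce to kg·m²·s⁻²·A⁻² except (B), which is kg·m²·s⁻³·A⁻².

(B)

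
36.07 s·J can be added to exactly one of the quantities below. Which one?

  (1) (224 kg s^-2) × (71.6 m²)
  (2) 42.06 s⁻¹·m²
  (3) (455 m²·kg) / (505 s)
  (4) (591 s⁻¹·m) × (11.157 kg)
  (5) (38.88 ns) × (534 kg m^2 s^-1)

(3)

Reference: J·s = N·m·s = kg·m²·s⁻¹.
Each option:
  (1) [kg·s⁻²] · [m²] = kg·m²·s⁻²
  (2) m²·s⁻¹
  (3) [kg·m²] / [s] = kg·m²·s⁻¹  ← same
  (4) [m·s⁻¹] · [kg] = kg·m·s⁻¹
  (5) [s] · [kg·m²·s⁻¹] = kg·m²
Only (3) matches kg·m²·s⁻¹.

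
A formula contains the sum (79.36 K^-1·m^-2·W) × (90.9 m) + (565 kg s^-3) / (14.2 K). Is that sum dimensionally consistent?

No

Expand each in SI base units:
  (79.36 K^-1·m^-2·W) × (90.9 m):  [kg·s⁻³·K⁻¹] · [m] = kg·m·s⁻³·K⁻¹
  (565 kg s^-3) / (14.2 K):  [kg·s⁻³] / [K] = kg·s⁻³·K⁻¹
kg·m·s⁻³·K⁻¹ ≠ kg·s⁻³·K⁻¹, so they cannot be added.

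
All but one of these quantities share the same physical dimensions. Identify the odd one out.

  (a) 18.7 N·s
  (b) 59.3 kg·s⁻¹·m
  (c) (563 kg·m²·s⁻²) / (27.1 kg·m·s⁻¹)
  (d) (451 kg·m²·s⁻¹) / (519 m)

In SI base units:
  (a) N·s = kg·m·s⁻²·s = kg·m·s⁻¹
  (b) kg·m·s⁻¹
  (c) [kg·m²·s⁻²] / [kg·m·s⁻¹] = m·s⁻¹
  (d) [kg·m²·s⁻¹] / [m] = kg·m·s⁻¹
All reduce to kg·m·s⁻¹ except (c), which is m·s⁻¹.

(c)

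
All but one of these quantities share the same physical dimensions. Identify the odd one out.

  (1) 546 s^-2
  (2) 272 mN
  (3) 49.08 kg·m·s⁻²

(1)

In SI base units:
  (1) s⁻²
  (2) N = kg·m·s⁻²
  (3) kg·m·s⁻²
All reduce to kg·m·s⁻² except (1), which is s⁻².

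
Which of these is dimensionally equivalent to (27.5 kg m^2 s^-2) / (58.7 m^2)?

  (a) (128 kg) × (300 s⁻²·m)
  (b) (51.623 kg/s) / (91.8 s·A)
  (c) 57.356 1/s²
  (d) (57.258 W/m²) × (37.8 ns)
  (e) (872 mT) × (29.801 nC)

Reference: [kg·m²·s⁻²] / [m²] = kg·s⁻².
Each option:
  (a) [kg] · [m·s⁻²] = kg·m·s⁻²
  (b) [kg·s⁻¹] / [s·A] = kg·s⁻²·A⁻¹
  (c) s⁻²
  (d) [kg·s⁻³] · [s] = kg·s⁻²  ← same
  (e) [kg·s⁻²·A⁻¹] · [s·A] = kg·s⁻¹
Only (d) matches kg·s⁻².

(d)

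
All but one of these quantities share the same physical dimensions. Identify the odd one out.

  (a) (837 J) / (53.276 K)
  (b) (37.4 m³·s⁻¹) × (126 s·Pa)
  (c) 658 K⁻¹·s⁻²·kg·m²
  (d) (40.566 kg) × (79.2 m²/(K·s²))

In SI base units:
  (a) [kg·m²·s⁻²] / [K] = kg·m²·s⁻²·K⁻¹
  (b) [m³·s⁻¹] · [kg·m⁻¹·s⁻¹] = kg·m²·s⁻²
  (c) kg·m²·s⁻²·K⁻¹
  (d) [kg] · [m²·s⁻²·K⁻¹] = kg·m²·s⁻²·K⁻¹
All reduce to kg·m²·s⁻²·K⁻¹ except (b), which is kg·m²·s⁻².

(b)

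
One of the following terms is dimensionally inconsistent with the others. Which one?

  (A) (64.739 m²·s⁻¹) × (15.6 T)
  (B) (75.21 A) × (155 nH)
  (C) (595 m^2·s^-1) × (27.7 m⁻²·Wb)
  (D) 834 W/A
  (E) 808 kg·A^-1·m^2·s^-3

(B)

In SI base units:
  (A) [m²·s⁻¹] · [kg·s⁻²·A⁻¹] = kg·m²·s⁻³·A⁻¹
  (B) [A] · [kg·m²·s⁻²·A⁻²] = kg·m²·s⁻²·A⁻¹
  (C) [m²·s⁻¹] · [kg·s⁻²·A⁻¹] = kg·m²·s⁻³·A⁻¹
  (D) W·A⁻¹ = J·s⁻¹·A⁻¹ = kg·m²·s⁻³·A⁻¹
  (E) kg·m²·s⁻³·A⁻¹
All reduce to kg·m²·s⁻³·A⁻¹ except (B), which is kg·m²·s⁻²·A⁻¹.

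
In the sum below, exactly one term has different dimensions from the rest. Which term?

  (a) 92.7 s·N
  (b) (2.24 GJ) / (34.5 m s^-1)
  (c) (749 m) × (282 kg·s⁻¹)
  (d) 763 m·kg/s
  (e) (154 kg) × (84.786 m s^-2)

In SI base units:
  (a) N·s = kg·m·s⁻²·s = kg·m·s⁻¹
  (b) [kg·m²·s⁻²] / [m·s⁻¹] = kg·m·s⁻¹
  (c) [m] · [kg·s⁻¹] = kg·m·s⁻¹
  (d) kg·m·s⁻¹
  (e) [kg] · [m·s⁻²] = kg·m·s⁻²
All reduce to kg·m·s⁻¹ except (e), which is kg·m·s⁻².

(e)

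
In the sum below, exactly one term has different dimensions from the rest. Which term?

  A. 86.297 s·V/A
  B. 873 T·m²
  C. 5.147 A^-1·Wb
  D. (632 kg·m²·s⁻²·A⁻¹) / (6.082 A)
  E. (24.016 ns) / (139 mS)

Work out the base dimensions of each:
  A. V·s·A⁻¹ = J·C⁻¹·s·A⁻¹ = kg·m²·s⁻²·A⁻²
  B. T·m² = Wb·m⁻²·m² = kg·m²·s⁻²·A⁻¹
  C. Wb·A⁻¹ = V·s·A⁻¹ = kg·m²·s⁻²·A⁻²
  D. [kg·m²·s⁻²·A⁻¹] / [A] = kg·m²·s⁻²·A⁻²
  E. [s] / [kg⁻¹·m⁻²·s³·A²] = kg·m²·s⁻²·A⁻²
All reduce to kg·m²·s⁻²·A⁻² except B., which is kg·m²·s⁻²·A⁻¹.

B.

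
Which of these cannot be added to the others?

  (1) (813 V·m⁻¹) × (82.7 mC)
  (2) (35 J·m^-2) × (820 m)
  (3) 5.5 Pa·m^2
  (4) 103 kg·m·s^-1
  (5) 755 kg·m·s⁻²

Dimensions:
  (1) [kg·m·s⁻³·A⁻¹] · [s·A] = kg·m·s⁻²
  (2) [kg·s⁻²] · [m] = kg·m·s⁻²
  (3) Pa·m² = N·m⁻²·m² = kg·m·s⁻²
  (4) kg·m·s⁻¹
  (5) kg·m·s⁻²
All reduce to kg·m·s⁻² except (4), which is kg·m·s⁻¹.

(4)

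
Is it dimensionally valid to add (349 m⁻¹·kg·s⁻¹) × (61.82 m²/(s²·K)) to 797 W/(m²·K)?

No

Work out the base dimensions of each:
  (349 m⁻¹·kg·s⁻¹) × (61.82 m²/(s²·K)):  [kg·m⁻¹·s⁻¹] · [m²·s⁻²·K⁻¹] = kg·m·s⁻³·K⁻¹
  797 W/(m²·K):  W·m⁻²·K⁻¹ = J·s⁻¹·m⁻²·K⁻¹ = kg·s⁻³·K⁻¹
kg·m·s⁻³·K⁻¹ ≠ kg·s⁻³·K⁻¹, so they cannot be added.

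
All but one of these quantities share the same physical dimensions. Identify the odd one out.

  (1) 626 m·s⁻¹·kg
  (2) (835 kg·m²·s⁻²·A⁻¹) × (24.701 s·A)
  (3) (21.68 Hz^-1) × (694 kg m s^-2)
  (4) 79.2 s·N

(2)

Reduce each to base SI dimensions:
  (1) kg·m·s⁻¹
  (2) [kg·m²·s⁻²·A⁻¹] · [s·A] = kg·m²·s⁻¹
  (3) [s] · [kg·m·s⁻²] = kg·m·s⁻¹
  (4) N·s = kg·m·s⁻²·s = kg·m·s⁻¹
All reduce to kg·m·s⁻¹ except (2), which is kg·m²·s⁻¹.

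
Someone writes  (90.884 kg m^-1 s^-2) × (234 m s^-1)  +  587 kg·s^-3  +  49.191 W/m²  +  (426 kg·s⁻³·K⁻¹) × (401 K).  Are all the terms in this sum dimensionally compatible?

Yes

In SI base units:
  (90.884 kg m^-1 s^-2) × (234 m s^-1):  [kg·m⁻¹·s⁻²] · [m·s⁻¹] = kg·s⁻³
  587 kg·s^-3:  kg·s⁻³
  49.191 W/m²:  W·m⁻² = J·s⁻¹·m⁻² = kg·s⁻³
  (426 kg·s⁻³·K⁻¹) × (401 K):  [kg·s⁻³·K⁻¹] · [K] = kg·s⁻³
Every term reduces to kg·s⁻³.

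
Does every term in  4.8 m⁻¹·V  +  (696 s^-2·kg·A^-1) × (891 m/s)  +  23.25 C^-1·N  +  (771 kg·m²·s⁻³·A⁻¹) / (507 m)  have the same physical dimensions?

Reduce each to base SI dimensions:
  4.8 m⁻¹·V:  V·m⁻¹ = J·C⁻¹·m⁻¹ = kg·m·s⁻³·A⁻¹
  (696 s^-2·kg·A^-1) × (891 m/s):  [kg·s⁻²·A⁻¹] · [m·s⁻¹] = kg·m·s⁻³·A⁻¹
  23.25 C^-1·N:  N·C⁻¹ = kg·m·s⁻²·(s·A)⁻¹ = kg·m·s⁻³·A⁻¹
  (771 kg·m²·s⁻³·A⁻¹) / (507 m):  [kg·m²·s⁻³·A⁻¹] / [m] = kg·m·s⁻³·A⁻¹
Every term reduces to kg·m·s⁻³·A⁻¹.

Yes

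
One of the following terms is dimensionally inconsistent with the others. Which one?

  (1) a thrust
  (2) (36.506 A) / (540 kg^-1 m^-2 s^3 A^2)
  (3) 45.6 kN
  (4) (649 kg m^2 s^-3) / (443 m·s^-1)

(2)

Work out the base dimensions of each:
  (1) [thrust] = kg·m·s⁻²
  (2) [A] / [kg⁻¹·m⁻²·s³·A²] = kg·m²·s⁻³·A⁻¹
  (3) N = kg·m·s⁻²
  (4) [kg·m²·s⁻³] / [m·s⁻¹] = kg·m·s⁻²
All reduce to kg·m·s⁻² except (2), which is kg·m²·s⁻³·A⁻¹.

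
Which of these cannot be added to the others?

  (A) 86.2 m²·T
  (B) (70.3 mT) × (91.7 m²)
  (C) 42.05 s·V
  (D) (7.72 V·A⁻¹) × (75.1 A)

(D)

Dimensions:
  (A) T·m² = Wb·m⁻²·m² = kg·m²·s⁻²·A⁻¹
  (B) [kg·s⁻²·A⁻¹] · [m²] = kg·m²·s⁻²·A⁻¹
  (C) V·s = J·C⁻¹·s = kg·m²·s⁻²·A⁻¹
  (D) [kg·m²·s⁻³·A⁻²] · [A] = kg·m²·s⁻³·A⁻¹
All reduce to kg·m²·s⁻²·A⁻¹ except (D), which is kg·m²·s⁻³·A⁻¹.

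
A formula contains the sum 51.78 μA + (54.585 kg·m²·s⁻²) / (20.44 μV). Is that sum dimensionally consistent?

No

Reduce each to base SI dimensions:
  51.78 μA:  A
  (54.585 kg·m²·s⁻²) / (20.44 μV):  [kg·m²·s⁻²] / [kg·m²·s⁻³·A⁻¹] = s·A
A ≠ s·A, so they cannot be added.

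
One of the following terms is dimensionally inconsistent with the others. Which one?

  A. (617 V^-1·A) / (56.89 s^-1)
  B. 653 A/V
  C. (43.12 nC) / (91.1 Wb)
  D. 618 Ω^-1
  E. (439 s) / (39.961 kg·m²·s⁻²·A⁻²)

A.

Reduce each to base SI dimensions:
  A. [kg⁻¹·m⁻²·s³·A²] / [s⁻¹] = kg⁻¹·m⁻²·s⁴·A²
  B. A·V⁻¹ = A·(J·C⁻¹)⁻¹ = kg⁻¹·m⁻²·s³·A²
  C. [s·A] / [kg·m²·s⁻²·A⁻¹] = kg⁻¹·m⁻²·s³·A²
  D. Ω⁻¹ = (V·A⁻¹)⁻¹ = kg⁻¹·m⁻²·s³·A²
  E. [s] / [kg·m²·s⁻²·A⁻²] = kg⁻¹·m⁻²·s³·A²
All reduce to kg⁻¹·m⁻²·s³·A² except A., which is kg⁻¹·m⁻²·s⁴·A².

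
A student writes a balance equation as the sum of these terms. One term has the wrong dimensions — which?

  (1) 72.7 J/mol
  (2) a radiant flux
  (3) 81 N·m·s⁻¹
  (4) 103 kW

(1)

Reduce each to base SI dimensions:
  (1) J·mol⁻¹ = N·m·mol⁻¹ = kg·m²·s⁻²·mol⁻¹
  (2) [radiant flux] = kg·m²·s⁻³
  (3) N·m·s⁻¹ = kg·m·s⁻²·m·s⁻¹ = kg·m²·s⁻³
  (4) W = J·s⁻¹ = kg·m²·s⁻³
All reduce to kg·m²·s⁻³ except (1), which is kg·m²·s⁻²·mol⁻¹.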